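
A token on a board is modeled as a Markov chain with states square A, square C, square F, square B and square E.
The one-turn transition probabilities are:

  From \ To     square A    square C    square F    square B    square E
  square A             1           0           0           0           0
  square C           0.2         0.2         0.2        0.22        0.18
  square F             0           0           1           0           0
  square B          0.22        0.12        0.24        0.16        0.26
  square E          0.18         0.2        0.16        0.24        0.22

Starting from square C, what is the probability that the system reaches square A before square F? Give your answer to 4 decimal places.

0.4998

Let h(s) be the probability of absorption at square A starting from transient state s. Then h(square A) = 1 and h(square F) = 0. By first-step analysis:
h(square C) = 0.2·1 + 0.2·h(square C) + 0.2·0 + 0.22·h(square B) + 0.18·h(square E)
h(square B) = 0.22·1 + 0.12·h(square C) + 0.24·0 + 0.16·h(square B) + 0.26·h(square E)
h(square E) = 0.18·1 + 0.2·h(square C) + 0.16·0 + 0.24·h(square B) + 0.22·h(square E)
Solving: h(square C) = 0.4998, h(square B) = 0.4912, h(square E) = 0.5101.
Starting from square C, the probability is 0.4998.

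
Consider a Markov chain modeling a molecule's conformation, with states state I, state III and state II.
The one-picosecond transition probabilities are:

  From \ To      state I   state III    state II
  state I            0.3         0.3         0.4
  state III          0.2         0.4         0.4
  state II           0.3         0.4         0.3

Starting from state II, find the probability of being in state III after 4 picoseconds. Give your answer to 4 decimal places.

0.3737

Propagate the distribution vector 4 picoseconds from state II.
After 0 picoseconds: (0.0000, 0.0000, 1.0000)
After 1 picosecond: (0.3000, 0.4000, 0.3000)
After 2 picoseconds: (0.2600, 0.3700, 0.3700)
After 3 picoseconds: (0.2630, 0.3740, 0.3630)
After 4 picoseconds: (0.2626, 0.3737, 0.3637)
P(in state III after 4 picoseconds) = 0.3737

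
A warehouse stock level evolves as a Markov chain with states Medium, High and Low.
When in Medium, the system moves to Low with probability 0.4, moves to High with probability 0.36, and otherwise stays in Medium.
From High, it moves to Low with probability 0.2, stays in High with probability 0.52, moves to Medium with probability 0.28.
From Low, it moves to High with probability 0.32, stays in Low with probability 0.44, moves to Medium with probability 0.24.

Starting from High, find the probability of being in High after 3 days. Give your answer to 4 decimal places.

0.4175

Propagate the distribution vector 3 days from High.
After 0 days: (0.0000, 1.0000, 0.0000)
After 1 day: (0.2800, 0.5200, 0.2000)
After 2 days: (0.2608, 0.4352, 0.3040)
After 3 days: (0.2574, 0.4175, 0.3251)
P(in High after 3 days) = 0.4175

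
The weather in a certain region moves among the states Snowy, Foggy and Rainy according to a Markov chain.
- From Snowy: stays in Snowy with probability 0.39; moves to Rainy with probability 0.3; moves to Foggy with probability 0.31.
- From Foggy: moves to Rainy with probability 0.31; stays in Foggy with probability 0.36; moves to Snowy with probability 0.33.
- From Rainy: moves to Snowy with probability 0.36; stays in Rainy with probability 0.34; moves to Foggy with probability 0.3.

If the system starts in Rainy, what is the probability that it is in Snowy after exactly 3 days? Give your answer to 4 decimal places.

0.3612

Propagate the distribution vector 3 days from Rainy.
After 0 days: (0.0000, 0.0000, 1.0000)
After 1 day: (0.3600, 0.3000, 0.3400)
After 2 days: (0.3618, 0.3216, 0.3166)
After 3 days: (0.3612, 0.3229, 0.3159)
P(in Snowy after 3 days) = 0.3612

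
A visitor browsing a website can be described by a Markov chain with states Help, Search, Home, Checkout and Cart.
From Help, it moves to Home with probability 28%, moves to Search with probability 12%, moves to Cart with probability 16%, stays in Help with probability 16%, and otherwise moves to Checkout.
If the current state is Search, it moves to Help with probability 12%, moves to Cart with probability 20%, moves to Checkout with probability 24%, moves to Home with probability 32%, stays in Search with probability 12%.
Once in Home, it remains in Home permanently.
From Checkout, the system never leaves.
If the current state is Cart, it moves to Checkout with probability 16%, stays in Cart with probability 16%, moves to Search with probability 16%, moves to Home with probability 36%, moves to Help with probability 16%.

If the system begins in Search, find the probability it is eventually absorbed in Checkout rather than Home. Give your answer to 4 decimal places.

0.4169

Let h(s) be the probability of absorption at Checkout starting from transient state s. Then h(Checkout) = 1 and h(Home) = 0. By first-step analysis:
h(Help) = 0.16·h(Help) + 0.12·h(Search) + 0.28·0 + 0.28·1 + 0.16·h(Cart)
h(Search) = 0.12·h(Help) + 0.12·h(Search) + 0.32·0 + 0.24·1 + 0.2·h(Cart)
h(Cart) = 0.16·h(Help) + 0.16·h(Search) + 0.36·0 + 0.16·1 + 0.16·h(Cart)
Solving: h(Help) = 0.4610, h(Search) = 0.4169, h(Cart) = 0.3577.
Starting from Search, the probability is 0.4169.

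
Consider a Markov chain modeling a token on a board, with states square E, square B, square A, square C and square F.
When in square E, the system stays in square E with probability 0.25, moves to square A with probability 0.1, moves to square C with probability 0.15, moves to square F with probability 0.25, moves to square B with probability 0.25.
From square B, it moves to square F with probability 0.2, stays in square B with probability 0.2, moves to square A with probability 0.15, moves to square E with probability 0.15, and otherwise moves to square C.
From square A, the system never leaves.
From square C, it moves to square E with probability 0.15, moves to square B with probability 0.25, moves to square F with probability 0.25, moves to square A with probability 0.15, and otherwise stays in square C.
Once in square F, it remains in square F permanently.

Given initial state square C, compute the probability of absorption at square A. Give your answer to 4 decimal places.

Let h(s) be the probability of absorption at square A starting from transient state s. Then h(square A) = 1 and h(square F) = 0. By first-step analysis:
h(square E) = 0.25·h(square E) + 0.25·h(square B) + 0.1·1 + 0.15·h(square C) + 0.25·0
h(square B) = 0.15·h(square E) + 0.2·h(square B) + 0.15·1 + 0.3·h(square C) + 0.2·0
h(square C) = 0.15·h(square E) + 0.25·h(square B) + 0.15·1 + 0.2·h(square C) + 0.25·0
Solving: h(square E) = 0.3382, h(square B) = 0.3908, h(square C) = 0.3730.
Starting from square C, the probability is 0.3730.

0.3730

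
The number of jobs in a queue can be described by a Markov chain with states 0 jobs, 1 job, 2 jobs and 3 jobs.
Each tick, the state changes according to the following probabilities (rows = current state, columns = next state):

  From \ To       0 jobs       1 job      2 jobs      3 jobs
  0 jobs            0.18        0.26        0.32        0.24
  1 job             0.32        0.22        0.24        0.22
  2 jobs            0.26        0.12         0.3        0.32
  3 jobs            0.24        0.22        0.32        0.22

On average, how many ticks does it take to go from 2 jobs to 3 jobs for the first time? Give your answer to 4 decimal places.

3.5367

Let t(s) be the expected number of ticks to first reach 3 jobs from state s, with t(3 jobs) = 0. Conditioning on the first tick:
t(0 jobs) = 1 + 0.18·t(0 jobs) + 0.26·t(1 job) + 0.32·t(2 jobs)
t(1 job) = 1 + 0.32·t(0 jobs) + 0.22·t(1 job) + 0.24·t(2 jobs)
t(2 jobs) = 1 + 0.26·t(0 jobs) + 0.12·t(1 job) + 0.3·t(2 jobs)
Solving: t(0 jobs) = 3.8524, t(1 job) = 3.9507, t(2 jobs) = 3.5367.
Expected ticks from 2 jobs to 3 jobs: 3.5367.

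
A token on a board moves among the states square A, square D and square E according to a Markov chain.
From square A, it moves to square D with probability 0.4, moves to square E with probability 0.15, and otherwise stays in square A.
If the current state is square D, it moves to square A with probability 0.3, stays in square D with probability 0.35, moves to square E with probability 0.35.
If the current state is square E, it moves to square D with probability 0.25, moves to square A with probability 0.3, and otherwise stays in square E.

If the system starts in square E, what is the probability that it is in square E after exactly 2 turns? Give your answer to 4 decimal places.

0.3350

Sum over the intermediate state after 1 turn:
P = P(square E→square A)·P(square A→square E) + P(square E→square D)·P(square D→square E) + P(square E→square E)·P(square E→square E)
  = 0.3×0.15 + 0.25×0.35 + 0.45×0.45
  = 0.0450 + 0.0875 + 0.2025 = 0.3350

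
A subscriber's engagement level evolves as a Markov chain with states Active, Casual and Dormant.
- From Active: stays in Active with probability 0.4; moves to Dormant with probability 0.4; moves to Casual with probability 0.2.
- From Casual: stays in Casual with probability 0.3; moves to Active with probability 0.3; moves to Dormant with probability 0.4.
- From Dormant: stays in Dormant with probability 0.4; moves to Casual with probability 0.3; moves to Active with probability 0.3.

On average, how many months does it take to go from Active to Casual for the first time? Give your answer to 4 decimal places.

4.1667

Let t(s) be the expected number of months to first reach Casual from state s, with t(Casual) = 0. Conditioning on the first month:
t(Active) = 1 + 0.4·t(Active) + 0.4·t(Dormant)
t(Dormant) = 1 + 0.3·t(Active) + 0.4·t(Dormant)
Solving: t(Active) = 4.1667, t(Dormant) = 3.7500.
Expected months from Active to Casual: 4.1667.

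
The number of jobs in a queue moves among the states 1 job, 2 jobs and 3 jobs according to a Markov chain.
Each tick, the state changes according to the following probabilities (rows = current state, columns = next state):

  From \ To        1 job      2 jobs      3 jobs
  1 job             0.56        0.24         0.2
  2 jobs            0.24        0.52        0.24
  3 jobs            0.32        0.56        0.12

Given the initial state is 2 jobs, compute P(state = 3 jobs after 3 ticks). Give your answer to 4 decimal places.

Propagate the distribution vector 3 ticks from 2 jobs.
After 0 ticks: (0.0000, 1.0000, 0.0000)
After 1 tick: (0.2400, 0.5200, 0.2400)
After 2 ticks: (0.3360, 0.4624, 0.2016)
After 3 ticks: (0.3636, 0.4340, 0.2024)
P(in 3 jobs after 3 ticks) = 0.2024

0.2024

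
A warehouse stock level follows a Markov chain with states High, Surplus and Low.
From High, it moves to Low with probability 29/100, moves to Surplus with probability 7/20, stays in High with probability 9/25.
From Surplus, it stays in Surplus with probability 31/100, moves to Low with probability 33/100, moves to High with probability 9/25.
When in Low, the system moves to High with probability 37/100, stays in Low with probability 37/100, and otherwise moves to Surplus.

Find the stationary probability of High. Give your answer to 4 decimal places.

0.3633

Let the stationary distribution be π with π = πP and π_1 + π_2 + π_3 = 1.
π_1 = 0.36·π_1 + 0.36·π_2 + 0.37·π_3
π_2 = 0.35·π_1 + 0.31·π_2 + 0.26·π_3
Solving with the normalization constraint gives π = (0.3633, 0.3081, 0.3286).
So the stationary probability of High is 0.3633.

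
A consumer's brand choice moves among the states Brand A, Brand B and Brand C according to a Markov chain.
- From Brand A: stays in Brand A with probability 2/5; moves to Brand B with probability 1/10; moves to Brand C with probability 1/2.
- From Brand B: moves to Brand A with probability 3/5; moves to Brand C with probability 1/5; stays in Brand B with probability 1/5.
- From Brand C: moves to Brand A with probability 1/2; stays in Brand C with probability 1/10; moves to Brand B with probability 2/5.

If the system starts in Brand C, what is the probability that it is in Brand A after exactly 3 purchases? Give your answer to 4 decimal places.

0.4680

Propagate the distribution vector 3 purchases from Brand C.
After 0 purchases: (0.0000, 0.0000, 1.0000)
After 1 purchase: (0.5000, 0.4000, 0.1000)
After 2 purchases: (0.4900, 0.1700, 0.3400)
After 3 purchases: (0.4680, 0.2190, 0.3130)
P(in Brand A after 3 purchases) = 0.4680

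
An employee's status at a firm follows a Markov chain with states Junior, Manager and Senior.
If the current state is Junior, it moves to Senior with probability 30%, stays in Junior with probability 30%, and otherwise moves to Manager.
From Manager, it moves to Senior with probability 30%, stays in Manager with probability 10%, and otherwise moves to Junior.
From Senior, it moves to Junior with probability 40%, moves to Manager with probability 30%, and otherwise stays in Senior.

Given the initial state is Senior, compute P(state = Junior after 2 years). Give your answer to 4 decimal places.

Sum over the intermediate state after 1 year:
P = P(Senior→Junior)·P(Junior→Junior) + P(Senior→Manager)·P(Manager→Junior) + P(Senior→Senior)·P(Senior→Junior)
  = 0.4×0.3 + 0.3×0.6 + 0.3×0.4
  = 0.1200 + 0.1800 + 0.1200 = 0.4200

0.4200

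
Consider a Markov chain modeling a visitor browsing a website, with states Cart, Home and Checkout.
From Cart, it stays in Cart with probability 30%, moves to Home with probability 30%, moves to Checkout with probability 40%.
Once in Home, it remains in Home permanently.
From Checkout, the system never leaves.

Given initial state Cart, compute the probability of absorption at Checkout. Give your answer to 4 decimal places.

0.5714

Let h(s) be the probability of absorption at Checkout starting from transient state s. Then h(Checkout) = 1 and h(Home) = 0. By first-step analysis:
h(Cart) = 0.3·h(Cart) + 0.3·0 + 0.4·1
Solving: h(Cart) = 0.5714.
Starting from Cart, the probability is 0.5714.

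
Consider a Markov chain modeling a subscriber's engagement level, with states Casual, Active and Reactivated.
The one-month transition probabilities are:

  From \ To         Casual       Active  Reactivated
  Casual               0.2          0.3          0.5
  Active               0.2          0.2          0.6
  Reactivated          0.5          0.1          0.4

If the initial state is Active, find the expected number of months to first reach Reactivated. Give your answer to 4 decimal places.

Let t(s) be the expected number of months to first reach Reactivated from state s, with t(Reactivated) = 0. Conditioning on the first month:
t(Casual) = 1 + 0.2·t(Casual) + 0.3·t(Active)
t(Active) = 1 + 0.2·t(Casual) + 0.2·t(Active)
Solving: t(Casual) = 1.8966, t(Active) = 1.7241.
Expected months from Active to Reactivated: 1.7241.

1.7241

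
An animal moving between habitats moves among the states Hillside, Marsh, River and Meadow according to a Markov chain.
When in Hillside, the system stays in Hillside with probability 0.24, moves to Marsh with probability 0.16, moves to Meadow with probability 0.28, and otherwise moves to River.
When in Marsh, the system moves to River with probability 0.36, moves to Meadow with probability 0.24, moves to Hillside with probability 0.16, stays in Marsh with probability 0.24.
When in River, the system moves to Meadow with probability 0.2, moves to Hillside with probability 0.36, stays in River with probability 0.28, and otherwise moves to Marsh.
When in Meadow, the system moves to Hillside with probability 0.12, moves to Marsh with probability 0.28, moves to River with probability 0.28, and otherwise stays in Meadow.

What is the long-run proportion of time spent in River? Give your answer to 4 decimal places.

0.3058

Let the stationary distribution be π with π = πP and π_1 + π_2 + π_3 + π_4 = 1.
π_1 = 0.24·π_1 + 0.16·π_2 + 0.36·π_3 + 0.12·π_4
π_2 = 0.16·π_1 + 0.24·π_2 + 0.16·π_3 + 0.28·π_4
π_3 = 0.32·π_1 + 0.36·π_2 + 0.28·π_3 + 0.28·π_4
Solving with the normalization constraint gives π = (0.2292, 0.2075, 0.3058, 0.2575).
So the stationary probability of River is 0.3058.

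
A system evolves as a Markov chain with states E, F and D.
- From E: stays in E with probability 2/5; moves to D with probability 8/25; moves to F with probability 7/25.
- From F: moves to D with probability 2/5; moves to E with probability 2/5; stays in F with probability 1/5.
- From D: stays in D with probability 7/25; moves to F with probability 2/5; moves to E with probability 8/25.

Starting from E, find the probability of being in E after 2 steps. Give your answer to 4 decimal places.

0.3744

Sum over the intermediate state after 1 step:
P = P(E→E)·P(E→E) + P(E→F)·P(F→E) + P(E→D)·P(D→E)
  = 0.4×0.4 + 0.28×0.4 + 0.32×0.32
  = 0.1600 + 0.1120 + 0.1024 = 0.3744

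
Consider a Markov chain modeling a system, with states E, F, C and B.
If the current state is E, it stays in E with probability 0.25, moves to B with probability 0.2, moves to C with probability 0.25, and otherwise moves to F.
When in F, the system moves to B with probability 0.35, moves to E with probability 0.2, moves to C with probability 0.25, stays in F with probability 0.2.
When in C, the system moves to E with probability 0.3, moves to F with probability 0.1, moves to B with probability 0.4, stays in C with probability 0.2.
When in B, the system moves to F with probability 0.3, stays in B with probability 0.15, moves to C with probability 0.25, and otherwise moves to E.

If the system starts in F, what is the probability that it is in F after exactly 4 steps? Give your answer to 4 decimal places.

0.2294

Propagate the distribution vector 4 steps from F.
After 0 steps: (0.0000, 1.0000, 0.0000, 0.0000)
After 1 step: (0.2000, 0.2000, 0.2500, 0.3500)
After 2 steps: (0.2700, 0.2300, 0.2375, 0.2625)
After 3 steps: (0.2635, 0.2295, 0.2381, 0.2689)
After 4 steps: (0.2639, 0.2294, 0.2381, 0.2686)
P(in F after 4 steps) = 0.2294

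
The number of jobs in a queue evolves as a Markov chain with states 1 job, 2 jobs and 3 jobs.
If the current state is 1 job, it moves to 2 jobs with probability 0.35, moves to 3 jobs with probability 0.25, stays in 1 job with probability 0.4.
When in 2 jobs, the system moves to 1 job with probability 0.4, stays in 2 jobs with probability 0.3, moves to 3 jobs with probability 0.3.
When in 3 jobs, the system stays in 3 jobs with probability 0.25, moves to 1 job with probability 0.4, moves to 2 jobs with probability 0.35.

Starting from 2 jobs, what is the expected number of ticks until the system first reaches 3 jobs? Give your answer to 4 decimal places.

3.5714

Let t(s) be the expected number of ticks to first reach 3 jobs from state s, with t(3 jobs) = 0. Conditioning on the first tick:
t(1 job) = 1 + 0.4·t(1 job) + 0.35·t(2 jobs)
t(2 jobs) = 1 + 0.4·t(1 job) + 0.3·t(2 jobs)
Solving: t(1 job) = 3.7500, t(2 jobs) = 3.5714.
Expected ticks from 2 jobs to 3 jobs: 3.5714.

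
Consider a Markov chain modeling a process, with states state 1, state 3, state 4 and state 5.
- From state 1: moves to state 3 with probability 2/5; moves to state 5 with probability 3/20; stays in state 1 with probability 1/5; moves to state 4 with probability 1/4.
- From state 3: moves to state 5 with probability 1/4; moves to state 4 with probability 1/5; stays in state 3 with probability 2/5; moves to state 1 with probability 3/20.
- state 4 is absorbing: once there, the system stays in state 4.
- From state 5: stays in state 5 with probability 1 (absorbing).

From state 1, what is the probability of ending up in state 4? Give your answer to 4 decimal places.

Let h(s) be the probability of absorption at state 4 starting from transient state s. Then h(state 4) = 1 and h(state 5) = 0. By first-step analysis:
h(state 1) = 0.2·h(state 1) + 0.4·h(state 3) + 0.25·1 + 0.15·0
h(state 3) = 0.15·h(state 1) + 0.4·h(state 3) + 0.2·1 + 0.25·0
Solving: h(state 1) = 0.5476, h(state 3) = 0.4702.
Starting from state 1, the probability is 0.5476.

0.5476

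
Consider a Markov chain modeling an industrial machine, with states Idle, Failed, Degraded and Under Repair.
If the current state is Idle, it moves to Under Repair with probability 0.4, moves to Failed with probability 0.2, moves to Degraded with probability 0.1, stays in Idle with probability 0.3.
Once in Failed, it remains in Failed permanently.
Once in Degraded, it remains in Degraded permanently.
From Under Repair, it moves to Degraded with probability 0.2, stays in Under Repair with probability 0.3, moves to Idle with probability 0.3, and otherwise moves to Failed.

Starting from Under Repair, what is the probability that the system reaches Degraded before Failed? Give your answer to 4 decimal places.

0.4595

Let h(s) be the probability of absorption at Degraded starting from transient state s. Then h(Degraded) = 1 and h(Failed) = 0. By first-step analysis:
h(Idle) = 0.3·h(Idle) + 0.2·0 + 0.1·1 + 0.4·h(Under Repair)
h(Under Repair) = 0.3·h(Idle) + 0.2·0 + 0.2·1 + 0.3·h(Under Repair)
Solving: h(Idle) = 0.4054, h(Under Repair) = 0.4595.
Starting from Under Repair, the probability is 0.4595.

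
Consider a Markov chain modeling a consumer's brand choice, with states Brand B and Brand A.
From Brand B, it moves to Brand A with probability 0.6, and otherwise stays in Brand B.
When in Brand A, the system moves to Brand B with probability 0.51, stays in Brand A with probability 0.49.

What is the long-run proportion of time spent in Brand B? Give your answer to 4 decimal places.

0.4595

Let the stationary distribution be π with π = πP and π_1 + π_2 = 1.
π_1 = 0.4·π_1 + 0.51·π_2
Solving with the normalization constraint gives π = (0.4595, 0.5405).
So the stationary probability of Brand B is 0.4595.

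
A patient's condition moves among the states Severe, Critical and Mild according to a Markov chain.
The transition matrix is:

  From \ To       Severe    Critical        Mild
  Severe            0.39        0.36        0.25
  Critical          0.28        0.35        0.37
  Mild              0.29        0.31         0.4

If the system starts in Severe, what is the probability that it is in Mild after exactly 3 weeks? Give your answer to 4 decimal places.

0.3409

Propagate the distribution vector 3 weeks from Severe.
After 0 weeks: (1.0000, 0.0000, 0.0000)
After 1 week: (0.3900, 0.3600, 0.2500)
After 2 weeks: (0.3254, 0.3439, 0.3307)
After 3 weeks: (0.3191, 0.3400, 0.3409)
P(in Mild after 3 weeks) = 0.3409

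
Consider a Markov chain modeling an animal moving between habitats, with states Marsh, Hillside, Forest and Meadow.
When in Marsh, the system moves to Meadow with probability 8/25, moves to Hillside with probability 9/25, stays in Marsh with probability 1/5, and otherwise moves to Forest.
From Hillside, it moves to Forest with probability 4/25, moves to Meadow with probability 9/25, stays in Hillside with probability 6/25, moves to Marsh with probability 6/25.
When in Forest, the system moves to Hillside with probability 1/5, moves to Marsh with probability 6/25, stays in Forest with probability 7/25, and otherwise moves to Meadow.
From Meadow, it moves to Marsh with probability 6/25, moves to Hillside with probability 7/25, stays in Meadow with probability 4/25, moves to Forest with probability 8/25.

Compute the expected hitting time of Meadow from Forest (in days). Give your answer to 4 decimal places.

3.2365

Let t(s) be the expected number of days to first reach Meadow from state s, with t(Meadow) = 0. Conditioning on the first day:
t(Marsh) = 1 + 0.2·t(Marsh) + 0.36·t(Hillside) + 0.12·t(Forest)
t(Hillside) = 1 + 0.24·t(Marsh) + 0.24·t(Hillside) + 0.16·t(Forest)
t(Forest) = 1 + 0.24·t(Marsh) + 0.2·t(Hillside) + 0.28·t(Forest)
Solving: t(Marsh) = 3.0705, t(Hillside) = 2.9668, t(Forest) = 3.2365.
Expected days from Forest to Meadow: 3.2365.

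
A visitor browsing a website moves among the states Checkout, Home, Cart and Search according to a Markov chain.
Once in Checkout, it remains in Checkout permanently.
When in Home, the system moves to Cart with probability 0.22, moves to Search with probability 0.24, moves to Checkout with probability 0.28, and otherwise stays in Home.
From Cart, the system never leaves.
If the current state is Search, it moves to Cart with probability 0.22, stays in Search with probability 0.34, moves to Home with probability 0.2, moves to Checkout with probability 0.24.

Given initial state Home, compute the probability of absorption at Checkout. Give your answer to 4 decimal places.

0.5504

Let h(s) be the probability of absorption at Checkout starting from transient state s. Then h(Checkout) = 1 and h(Cart) = 0. By first-step analysis:
h(Home) = 0.28·1 + 0.26·h(Home) + 0.22·0 + 0.24·h(Search)
h(Search) = 0.24·1 + 0.2·h(Home) + 0.22·0 + 0.34·h(Search)
Solving: h(Home) = 0.5504, h(Search) = 0.5304.
Starting from Home, the probability is 0.5504.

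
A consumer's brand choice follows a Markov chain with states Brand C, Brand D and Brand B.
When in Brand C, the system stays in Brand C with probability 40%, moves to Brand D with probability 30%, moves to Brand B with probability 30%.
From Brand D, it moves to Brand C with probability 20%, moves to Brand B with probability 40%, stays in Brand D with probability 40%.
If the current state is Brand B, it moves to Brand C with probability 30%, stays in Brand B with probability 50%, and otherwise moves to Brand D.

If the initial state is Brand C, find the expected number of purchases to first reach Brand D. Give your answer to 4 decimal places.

3.8095

Let t(s) be the expected number of purchases to first reach Brand D from state s, with t(Brand D) = 0. Conditioning on the first purchase:
t(Brand C) = 1 + 0.4·t(Brand C) + 0.3·t(Brand B)
t(Brand B) = 1 + 0.3·t(Brand C) + 0.5·t(Brand B)
Solving: t(Brand C) = 3.8095, t(Brand B) = 4.2857.
Expected purchases from Brand C to Brand D: 3.8095.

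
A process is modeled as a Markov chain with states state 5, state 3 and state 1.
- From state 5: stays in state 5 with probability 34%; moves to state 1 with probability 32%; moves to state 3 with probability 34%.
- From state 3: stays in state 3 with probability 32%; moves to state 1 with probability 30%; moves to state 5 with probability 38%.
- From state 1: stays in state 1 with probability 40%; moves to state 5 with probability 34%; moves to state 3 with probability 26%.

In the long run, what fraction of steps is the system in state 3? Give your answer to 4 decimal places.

Let the stationary distribution be π with π = πP and π_1 + π_2 + π_3 = 1.
π_1 = 0.34·π_1 + 0.38·π_2 + 0.34·π_3
π_2 = 0.34·π_1 + 0.32·π_2 + 0.26·π_3
Solving with the normalization constraint gives π = (0.3523, 0.3066, 0.3412).
So the stationary probability of state 3 is 0.3066.

0.3066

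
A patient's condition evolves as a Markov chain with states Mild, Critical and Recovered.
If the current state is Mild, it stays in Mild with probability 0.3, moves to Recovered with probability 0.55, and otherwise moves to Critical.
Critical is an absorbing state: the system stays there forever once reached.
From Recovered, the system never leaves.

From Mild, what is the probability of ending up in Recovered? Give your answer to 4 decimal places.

0.7857

Let h(s) be the probability of absorption at Recovered starting from transient state s. Then h(Recovered) = 1 and h(Critical) = 0. By first-step analysis:
h(Mild) = 0.3·h(Mild) + 0.15·0 + 0.55·1
Solving: h(Mild) = 0.7857.
Starting from Mild, the probability is 0.7857.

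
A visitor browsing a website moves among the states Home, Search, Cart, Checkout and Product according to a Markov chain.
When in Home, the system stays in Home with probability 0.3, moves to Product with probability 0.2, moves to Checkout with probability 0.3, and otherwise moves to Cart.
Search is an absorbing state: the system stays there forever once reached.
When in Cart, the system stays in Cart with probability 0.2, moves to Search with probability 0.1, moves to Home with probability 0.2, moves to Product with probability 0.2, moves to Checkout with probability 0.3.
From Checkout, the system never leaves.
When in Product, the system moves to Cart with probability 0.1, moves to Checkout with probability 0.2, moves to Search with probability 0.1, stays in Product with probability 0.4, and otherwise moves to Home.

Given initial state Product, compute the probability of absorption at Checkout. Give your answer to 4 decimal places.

0.7520

Let h(s) be the probability of absorption at Checkout starting from transient state s. Then h(Checkout) = 1 and h(Search) = 0. By first-step analysis:
h(Home) = 0.3·h(Home) + 0.2·h(Cart) + 0.3·1 + 0.2·h(Product)
h(Cart) = 0.2·h(Home) + 0.1·0 + 0.2·h(Cart) + 0.3·1 + 0.2·h(Product)
h(Product) = 0.2·h(Home) + 0.1·0 + 0.1·h(Cart) + 0.2·1 + 0.4·h(Product)
Solving: h(Home) = 0.8661, h(Cart) = 0.7795, h(Product) = 0.7520.
Starting from Product, the probability is 0.7520.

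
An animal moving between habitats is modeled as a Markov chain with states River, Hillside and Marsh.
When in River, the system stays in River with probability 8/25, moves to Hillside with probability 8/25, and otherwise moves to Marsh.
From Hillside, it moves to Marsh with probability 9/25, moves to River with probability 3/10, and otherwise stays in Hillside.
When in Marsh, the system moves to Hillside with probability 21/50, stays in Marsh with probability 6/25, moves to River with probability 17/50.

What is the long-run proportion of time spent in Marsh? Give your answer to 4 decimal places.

Let the stationary distribution be π with π = πP and π_1 + π_2 + π_3 = 1.
π_1 = 0.32·π_1 + 0.3·π_2 + 0.34·π_3
π_2 = 0.32·π_1 + 0.34·π_2 + 0.42·π_3
Solving with the normalization constraint gives π = (0.3192, 0.3593, 0.3214).
So the stationary probability of Marsh is 0.3214.

0.3214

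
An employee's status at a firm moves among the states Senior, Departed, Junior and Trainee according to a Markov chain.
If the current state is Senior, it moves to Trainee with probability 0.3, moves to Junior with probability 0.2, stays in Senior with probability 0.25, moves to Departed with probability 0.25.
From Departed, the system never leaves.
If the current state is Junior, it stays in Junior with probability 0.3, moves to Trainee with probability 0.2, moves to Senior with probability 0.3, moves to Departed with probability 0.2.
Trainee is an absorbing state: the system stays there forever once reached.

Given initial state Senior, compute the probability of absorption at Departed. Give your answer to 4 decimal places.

Let h(s) be the probability of absorption at Departed starting from transient state s. Then h(Departed) = 1 and h(Trainee) = 0. By first-step analysis:
h(Senior) = 0.25·h(Senior) + 0.25·1 + 0.2·h(Junior) + 0.3·0
h(Junior) = 0.3·h(Senior) + 0.2·1 + 0.3·h(Junior) + 0.2·0
Solving: h(Senior) = 0.4624, h(Junior) = 0.4839.
Starting from Senior, the probability is 0.4624.

0.4624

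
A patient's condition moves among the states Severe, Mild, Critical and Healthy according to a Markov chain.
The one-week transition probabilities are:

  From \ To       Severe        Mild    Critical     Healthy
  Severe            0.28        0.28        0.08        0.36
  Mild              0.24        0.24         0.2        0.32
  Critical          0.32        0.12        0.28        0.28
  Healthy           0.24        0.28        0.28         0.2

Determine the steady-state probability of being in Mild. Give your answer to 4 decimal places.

0.2373

Let the stationary distribution be π with π = πP and π_1 + π_2 + π_3 + π_4 = 1.
π_1 = 0.28·π_1 + 0.24·π_2 + 0.32·π_3 + 0.24·π_4
π_2 = 0.28·π_1 + 0.24·π_2 + 0.12·π_3 + 0.28·π_4
π_3 = 0.08·π_1 + 0.2·π_2 + 0.28·π_3 + 0.28·π_4
Solving with the normalization constraint gives π = (0.2673, 0.2373, 0.2076, 0.2878).
So the stationary probability of Mild is 0.2373.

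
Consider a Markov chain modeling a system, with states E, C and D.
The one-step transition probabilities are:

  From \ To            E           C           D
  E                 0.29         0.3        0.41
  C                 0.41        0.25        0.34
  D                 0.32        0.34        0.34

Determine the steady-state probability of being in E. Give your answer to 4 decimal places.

0.3369

Let the stationary distribution be π with π = πP and π_1 + π_2 + π_3 = 1.
π_1 = 0.29·π_1 + 0.41·π_2 + 0.32·π_3
π_2 = 0.3·π_1 + 0.25·π_2 + 0.34·π_3
Solving with the normalization constraint gives π = (0.3369, 0.2996, 0.3636).
So the stationary probability of E is 0.3369.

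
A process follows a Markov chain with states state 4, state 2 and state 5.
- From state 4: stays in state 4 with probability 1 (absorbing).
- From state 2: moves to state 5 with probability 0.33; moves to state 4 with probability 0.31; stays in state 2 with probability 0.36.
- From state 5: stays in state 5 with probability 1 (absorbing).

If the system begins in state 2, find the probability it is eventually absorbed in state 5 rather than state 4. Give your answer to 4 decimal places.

Let h(s) be the probability of absorption at state 5 starting from transient state s. Then h(state 5) = 1 and h(state 4) = 0. By first-step analysis:
h(state 2) = 0.31·0 + 0.36·h(state 2) + 0.33·1
Solving: h(state 2) = 0.5156.
Starting from state 2, the probability is 0.5156.

0.5156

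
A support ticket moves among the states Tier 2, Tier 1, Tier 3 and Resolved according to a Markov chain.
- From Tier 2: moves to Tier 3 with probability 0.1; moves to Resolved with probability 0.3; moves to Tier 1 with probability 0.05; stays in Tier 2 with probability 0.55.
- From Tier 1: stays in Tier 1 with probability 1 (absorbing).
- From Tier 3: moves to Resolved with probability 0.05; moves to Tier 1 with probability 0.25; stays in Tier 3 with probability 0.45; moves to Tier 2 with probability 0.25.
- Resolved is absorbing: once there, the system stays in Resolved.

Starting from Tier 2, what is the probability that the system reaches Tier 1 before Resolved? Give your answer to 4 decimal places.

0.2360

Let h(s) be the probability of absorption at Tier 1 starting from transient state s. Then h(Tier 1) = 1 and h(Resolved) = 0. By first-step analysis:
h(Tier 2) = 0.55·h(Tier 2) + 0.05·1 + 0.1·h(Tier 3) + 0.3·0
h(Tier 3) = 0.25·h(Tier 2) + 0.25·1 + 0.45·h(Tier 3) + 0.05·0
Solving: h(Tier 2) = 0.2360, h(Tier 3) = 0.5618.
Starting from Tier 2, the probability is 0.2360.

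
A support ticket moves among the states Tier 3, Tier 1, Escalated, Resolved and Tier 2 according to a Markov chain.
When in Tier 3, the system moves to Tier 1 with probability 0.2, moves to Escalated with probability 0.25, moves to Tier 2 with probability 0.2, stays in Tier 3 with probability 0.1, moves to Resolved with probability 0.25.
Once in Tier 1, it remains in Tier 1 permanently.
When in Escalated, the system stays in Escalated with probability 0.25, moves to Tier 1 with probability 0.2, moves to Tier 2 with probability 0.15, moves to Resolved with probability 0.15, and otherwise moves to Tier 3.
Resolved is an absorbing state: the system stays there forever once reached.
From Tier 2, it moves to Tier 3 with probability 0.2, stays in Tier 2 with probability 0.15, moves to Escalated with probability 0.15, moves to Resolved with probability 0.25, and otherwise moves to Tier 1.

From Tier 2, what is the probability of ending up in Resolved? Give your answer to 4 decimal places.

Let h(s) be the probability of absorption at Resolved starting from transient state s. Then h(Resolved) = 1 and h(Tier 1) = 0. By first-step analysis:
h(Tier 3) = 0.1·h(Tier 3) + 0.2·0 + 0.25·h(Escalated) + 0.25·1 + 0.2·h(Tier 2)
h(Escalated) = 0.25·h(Tier 3) + 0.2·0 + 0.25·h(Escalated) + 0.15·1 + 0.15·h(Tier 2)
h(Tier 2) = 0.2·h(Tier 3) + 0.25·0 + 0.15·h(Escalated) + 0.25·1 + 0.15·h(Tier 2)
Solving: h(Tier 3) = 0.5205, h(Escalated) = 0.4735, h(Tier 2) = 0.5001.
Starting from Tier 2, the probability is 0.5001.

0.5001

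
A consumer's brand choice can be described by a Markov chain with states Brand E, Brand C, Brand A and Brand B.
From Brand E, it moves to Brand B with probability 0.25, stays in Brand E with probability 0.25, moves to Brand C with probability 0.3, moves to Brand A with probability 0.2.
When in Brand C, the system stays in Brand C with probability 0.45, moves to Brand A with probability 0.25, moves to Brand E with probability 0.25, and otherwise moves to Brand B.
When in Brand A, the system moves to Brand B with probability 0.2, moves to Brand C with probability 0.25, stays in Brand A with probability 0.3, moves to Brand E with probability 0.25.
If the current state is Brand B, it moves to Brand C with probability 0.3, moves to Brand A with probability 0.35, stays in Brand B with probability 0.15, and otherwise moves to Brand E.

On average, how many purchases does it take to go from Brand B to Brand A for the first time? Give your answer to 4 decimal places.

Let t(s) be the expected number of purchases to first reach Brand A from state s, with t(Brand A) = 0. Conditioning on the first purchase:
t(Brand E) = 1 + 0.25·t(Brand E) + 0.3·t(Brand C) + 0.25·t(Brand B)
t(Brand C) = 1 + 0.25·t(Brand E) + 0.45·t(Brand C) + 0.05·t(Brand B)
t(Brand B) = 1 + 0.2·t(Brand E) + 0.3·t(Brand C) + 0.15·t(Brand B)
Solving: t(Brand E) = 4.1303, t(Brand C) = 4.0199, t(Brand B) = 3.5671.
Expected purchases from Brand B to Brand A: 3.5671.

3.5671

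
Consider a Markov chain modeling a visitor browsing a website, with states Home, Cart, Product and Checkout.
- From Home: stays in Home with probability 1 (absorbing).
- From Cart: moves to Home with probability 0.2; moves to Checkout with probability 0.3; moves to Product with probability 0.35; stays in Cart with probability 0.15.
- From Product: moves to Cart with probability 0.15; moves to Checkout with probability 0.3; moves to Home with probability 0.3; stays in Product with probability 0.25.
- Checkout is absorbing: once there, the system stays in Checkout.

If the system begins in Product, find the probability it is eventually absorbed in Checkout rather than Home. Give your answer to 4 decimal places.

Let h(s) be the probability of absorption at Checkout starting from transient state s. Then h(Checkout) = 1 and h(Home) = 0. By first-step analysis:
h(Cart) = 0.2·0 + 0.15·h(Cart) + 0.35·h(Product) + 0.3·1
h(Product) = 0.3·0 + 0.15·h(Cart) + 0.25·h(Product) + 0.3·1
Solving: h(Cart) = 0.5641, h(Product) = 0.5128.
Starting from Product, the probability is 0.5128.

0.5128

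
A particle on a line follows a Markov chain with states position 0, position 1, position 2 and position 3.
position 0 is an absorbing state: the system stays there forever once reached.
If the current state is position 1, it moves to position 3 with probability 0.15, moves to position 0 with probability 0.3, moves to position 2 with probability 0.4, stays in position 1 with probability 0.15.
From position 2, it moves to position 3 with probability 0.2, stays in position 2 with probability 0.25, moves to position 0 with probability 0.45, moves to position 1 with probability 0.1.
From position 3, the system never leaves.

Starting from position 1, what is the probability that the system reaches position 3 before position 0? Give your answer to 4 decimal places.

Let h(s) be the probability of absorption at position 3 starting from transient state s. Then h(position 3) = 1 and h(position 0) = 0. By first-step analysis:
h(position 1) = 0.3·0 + 0.15·h(position 1) + 0.4·h(position 2) + 0.15·1
h(position 2) = 0.45·0 + 0.1·h(position 1) + 0.25·h(position 2) + 0.2·1
Solving: h(position 1) = 0.3222, h(position 2) = 0.3096.
Starting from position 1, the probability is 0.3222.

0.3222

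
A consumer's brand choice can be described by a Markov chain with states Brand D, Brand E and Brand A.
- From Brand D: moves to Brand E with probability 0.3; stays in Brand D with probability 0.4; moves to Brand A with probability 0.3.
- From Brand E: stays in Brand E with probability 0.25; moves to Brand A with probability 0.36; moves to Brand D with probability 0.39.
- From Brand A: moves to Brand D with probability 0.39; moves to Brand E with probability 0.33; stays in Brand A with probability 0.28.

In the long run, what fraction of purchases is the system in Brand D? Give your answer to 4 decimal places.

Let the stationary distribution be π with π = πP and π_1 + π_2 + π_3 = 1.
π_1 = 0.4·π_1 + 0.39·π_2 + 0.39·π_3
π_2 = 0.3·π_1 + 0.25·π_2 + 0.33·π_3
Solving with the normalization constraint gives π = (0.3939, 0.2946, 0.3114).
So the stationary probability of Brand D is 0.3939.

0.3939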